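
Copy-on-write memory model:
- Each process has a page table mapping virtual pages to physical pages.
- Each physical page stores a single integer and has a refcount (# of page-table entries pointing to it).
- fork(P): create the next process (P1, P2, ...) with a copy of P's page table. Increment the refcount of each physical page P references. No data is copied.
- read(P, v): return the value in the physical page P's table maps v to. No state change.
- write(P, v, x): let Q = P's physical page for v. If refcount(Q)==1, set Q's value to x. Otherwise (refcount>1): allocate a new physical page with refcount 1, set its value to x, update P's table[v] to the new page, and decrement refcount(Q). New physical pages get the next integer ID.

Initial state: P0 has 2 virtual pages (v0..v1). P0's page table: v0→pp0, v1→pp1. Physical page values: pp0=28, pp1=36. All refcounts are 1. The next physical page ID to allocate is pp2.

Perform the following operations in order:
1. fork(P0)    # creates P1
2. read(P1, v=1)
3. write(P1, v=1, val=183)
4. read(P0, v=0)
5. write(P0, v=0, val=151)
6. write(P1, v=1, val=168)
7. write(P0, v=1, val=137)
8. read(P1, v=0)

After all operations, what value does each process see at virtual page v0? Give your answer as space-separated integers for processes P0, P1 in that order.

Op 1: fork(P0) -> P1. 2 ppages; refcounts: pp0:2 pp1:2
Op 2: read(P1, v1) -> 36. No state change.
Op 3: write(P1, v1, 183). refcount(pp1)=2>1 -> COPY to pp2. 3 ppages; refcounts: pp0:2 pp1:1 pp2:1
Op 4: read(P0, v0) -> 28. No state change.
Op 5: write(P0, v0, 151). refcount(pp0)=2>1 -> COPY to pp3. 4 ppages; refcounts: pp0:1 pp1:1 pp2:1 pp3:1
Op 6: write(P1, v1, 168). refcount(pp2)=1 -> write in place. 4 ppages; refcounts: pp0:1 pp1:1 pp2:1 pp3:1
Op 7: write(P0, v1, 137). refcount(pp1)=1 -> write in place. 4 ppages; refcounts: pp0:1 pp1:1 pp2:1 pp3:1
Op 8: read(P1, v0) -> 28. No state change.
P0: v0 -> pp3 = 151
P1: v0 -> pp0 = 28

Answer: 151 28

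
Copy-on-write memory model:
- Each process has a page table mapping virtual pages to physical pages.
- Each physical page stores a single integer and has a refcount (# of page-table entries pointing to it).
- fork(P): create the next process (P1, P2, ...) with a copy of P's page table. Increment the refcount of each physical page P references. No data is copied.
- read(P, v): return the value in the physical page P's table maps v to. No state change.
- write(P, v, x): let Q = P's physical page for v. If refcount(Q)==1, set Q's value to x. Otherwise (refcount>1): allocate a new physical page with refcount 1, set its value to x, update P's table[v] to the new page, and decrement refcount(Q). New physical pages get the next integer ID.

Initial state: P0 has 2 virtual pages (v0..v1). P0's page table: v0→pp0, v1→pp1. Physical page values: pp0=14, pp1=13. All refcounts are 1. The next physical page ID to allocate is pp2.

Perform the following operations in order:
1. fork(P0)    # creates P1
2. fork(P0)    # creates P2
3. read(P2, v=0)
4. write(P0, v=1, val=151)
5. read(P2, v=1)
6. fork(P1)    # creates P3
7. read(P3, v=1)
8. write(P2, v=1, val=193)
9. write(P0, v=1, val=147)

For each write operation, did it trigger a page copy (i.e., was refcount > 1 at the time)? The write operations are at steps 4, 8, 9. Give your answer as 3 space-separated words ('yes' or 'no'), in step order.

Op 1: fork(P0) -> P1. 2 ppages; refcounts: pp0:2 pp1:2
Op 2: fork(P0) -> P2. 2 ppages; refcounts: pp0:3 pp1:3
Op 3: read(P2, v0) -> 14. No state change.
Op 4: write(P0, v1, 151). refcount(pp1)=3>1 -> COPY to pp2. 3 ppages; refcounts: pp0:3 pp1:2 pp2:1
Op 5: read(P2, v1) -> 13. No state change.
Op 6: fork(P1) -> P3. 3 ppages; refcounts: pp0:4 pp1:3 pp2:1
Op 7: read(P3, v1) -> 13. No state change.
Op 8: write(P2, v1, 193). refcount(pp1)=3>1 -> COPY to pp3. 4 ppages; refcounts: pp0:4 pp1:2 pp2:1 pp3:1
Op 9: write(P0, v1, 147). refcount(pp2)=1 -> write in place. 4 ppages; refcounts: pp0:4 pp1:2 pp2:1 pp3:1

yes yes no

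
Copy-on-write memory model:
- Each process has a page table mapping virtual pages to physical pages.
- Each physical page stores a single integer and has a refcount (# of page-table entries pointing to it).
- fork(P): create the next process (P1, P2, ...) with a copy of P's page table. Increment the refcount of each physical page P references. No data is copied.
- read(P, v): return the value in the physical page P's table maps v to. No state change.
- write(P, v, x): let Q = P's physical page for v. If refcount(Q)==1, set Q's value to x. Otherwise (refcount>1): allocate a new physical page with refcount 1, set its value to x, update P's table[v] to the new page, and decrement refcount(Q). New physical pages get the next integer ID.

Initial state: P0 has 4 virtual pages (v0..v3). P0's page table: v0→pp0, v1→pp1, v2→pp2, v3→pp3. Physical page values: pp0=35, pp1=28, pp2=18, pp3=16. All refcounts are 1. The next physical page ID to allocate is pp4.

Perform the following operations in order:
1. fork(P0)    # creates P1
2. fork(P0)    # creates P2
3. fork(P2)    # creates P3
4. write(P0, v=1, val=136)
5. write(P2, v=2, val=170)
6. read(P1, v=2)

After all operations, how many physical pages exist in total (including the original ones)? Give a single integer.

Op 1: fork(P0) -> P1. 4 ppages; refcounts: pp0:2 pp1:2 pp2:2 pp3:2
Op 2: fork(P0) -> P2. 4 ppages; refcounts: pp0:3 pp1:3 pp2:3 pp3:3
Op 3: fork(P2) -> P3. 4 ppages; refcounts: pp0:4 pp1:4 pp2:4 pp3:4
Op 4: write(P0, v1, 136). refcount(pp1)=4>1 -> COPY to pp4. 5 ppages; refcounts: pp0:4 pp1:3 pp2:4 pp3:4 pp4:1
Op 5: write(P2, v2, 170). refcount(pp2)=4>1 -> COPY to pp5. 6 ppages; refcounts: pp0:4 pp1:3 pp2:3 pp3:4 pp4:1 pp5:1
Op 6: read(P1, v2) -> 18. No state change.

Answer: 6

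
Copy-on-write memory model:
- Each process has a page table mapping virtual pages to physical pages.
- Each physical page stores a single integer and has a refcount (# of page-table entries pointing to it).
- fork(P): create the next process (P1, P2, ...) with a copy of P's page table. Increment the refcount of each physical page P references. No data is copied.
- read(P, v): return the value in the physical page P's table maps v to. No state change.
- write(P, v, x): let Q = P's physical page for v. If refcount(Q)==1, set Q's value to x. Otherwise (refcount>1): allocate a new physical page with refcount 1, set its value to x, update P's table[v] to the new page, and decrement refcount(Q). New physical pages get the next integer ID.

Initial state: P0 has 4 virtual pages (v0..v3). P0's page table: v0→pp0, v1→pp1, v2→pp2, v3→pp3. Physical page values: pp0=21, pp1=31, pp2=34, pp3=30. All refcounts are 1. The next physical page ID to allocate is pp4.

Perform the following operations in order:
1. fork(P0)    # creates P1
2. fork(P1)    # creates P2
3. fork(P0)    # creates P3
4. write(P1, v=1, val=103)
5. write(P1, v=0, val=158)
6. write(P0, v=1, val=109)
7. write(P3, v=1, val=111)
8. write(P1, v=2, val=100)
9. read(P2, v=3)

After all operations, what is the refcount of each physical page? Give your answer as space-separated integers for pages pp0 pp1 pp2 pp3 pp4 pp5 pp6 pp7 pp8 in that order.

Answer: 3 1 3 4 1 1 1 1 1

Derivation:
Op 1: fork(P0) -> P1. 4 ppages; refcounts: pp0:2 pp1:2 pp2:2 pp3:2
Op 2: fork(P1) -> P2. 4 ppages; refcounts: pp0:3 pp1:3 pp2:3 pp3:3
Op 3: fork(P0) -> P3. 4 ppages; refcounts: pp0:4 pp1:4 pp2:4 pp3:4
Op 4: write(P1, v1, 103). refcount(pp1)=4>1 -> COPY to pp4. 5 ppages; refcounts: pp0:4 pp1:3 pp2:4 pp3:4 pp4:1
Op 5: write(P1, v0, 158). refcount(pp0)=4>1 -> COPY to pp5. 6 ppages; refcounts: pp0:3 pp1:3 pp2:4 pp3:4 pp4:1 pp5:1
Op 6: write(P0, v1, 109). refcount(pp1)=3>1 -> COPY to pp6. 7 ppages; refcounts: pp0:3 pp1:2 pp2:4 pp3:4 pp4:1 pp5:1 pp6:1
Op 7: write(P3, v1, 111). refcount(pp1)=2>1 -> COPY to pp7. 8 ppages; refcounts: pp0:3 pp1:1 pp2:4 pp3:4 pp4:1 pp5:1 pp6:1 pp7:1
Op 8: write(P1, v2, 100). refcount(pp2)=4>1 -> COPY to pp8. 9 ppages; refcounts: pp0:3 pp1:1 pp2:3 pp3:4 pp4:1 pp5:1 pp6:1 pp7:1 pp8:1
Op 9: read(P2, v3) -> 30. No state change.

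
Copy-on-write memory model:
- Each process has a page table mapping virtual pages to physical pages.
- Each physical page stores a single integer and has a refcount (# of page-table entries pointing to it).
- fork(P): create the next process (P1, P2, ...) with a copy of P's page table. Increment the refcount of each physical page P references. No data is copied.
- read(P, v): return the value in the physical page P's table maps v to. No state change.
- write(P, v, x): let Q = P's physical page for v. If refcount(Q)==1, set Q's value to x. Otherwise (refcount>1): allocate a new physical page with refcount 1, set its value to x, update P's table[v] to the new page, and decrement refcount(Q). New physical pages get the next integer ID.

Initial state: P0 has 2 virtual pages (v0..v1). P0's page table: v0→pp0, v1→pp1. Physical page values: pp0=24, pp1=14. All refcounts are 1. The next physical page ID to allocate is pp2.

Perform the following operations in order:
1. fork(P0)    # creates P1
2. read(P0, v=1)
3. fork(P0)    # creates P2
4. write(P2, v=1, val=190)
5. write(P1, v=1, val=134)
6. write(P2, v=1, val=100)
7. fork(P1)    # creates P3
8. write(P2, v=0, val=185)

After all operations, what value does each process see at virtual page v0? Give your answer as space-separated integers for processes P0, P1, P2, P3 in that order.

Op 1: fork(P0) -> P1. 2 ppages; refcounts: pp0:2 pp1:2
Op 2: read(P0, v1) -> 14. No state change.
Op 3: fork(P0) -> P2. 2 ppages; refcounts: pp0:3 pp1:3
Op 4: write(P2, v1, 190). refcount(pp1)=3>1 -> COPY to pp2. 3 ppages; refcounts: pp0:3 pp1:2 pp2:1
Op 5: write(P1, v1, 134). refcount(pp1)=2>1 -> COPY to pp3. 4 ppages; refcounts: pp0:3 pp1:1 pp2:1 pp3:1
Op 6: write(P2, v1, 100). refcount(pp2)=1 -> write in place. 4 ppages; refcounts: pp0:3 pp1:1 pp2:1 pp3:1
Op 7: fork(P1) -> P3. 4 ppages; refcounts: pp0:4 pp1:1 pp2:1 pp3:2
Op 8: write(P2, v0, 185). refcount(pp0)=4>1 -> COPY to pp4. 5 ppages; refcounts: pp0:3 pp1:1 pp2:1 pp3:2 pp4:1
P0: v0 -> pp0 = 24
P1: v0 -> pp0 = 24
P2: v0 -> pp4 = 185
P3: v0 -> pp0 = 24

Answer: 24 24 185 24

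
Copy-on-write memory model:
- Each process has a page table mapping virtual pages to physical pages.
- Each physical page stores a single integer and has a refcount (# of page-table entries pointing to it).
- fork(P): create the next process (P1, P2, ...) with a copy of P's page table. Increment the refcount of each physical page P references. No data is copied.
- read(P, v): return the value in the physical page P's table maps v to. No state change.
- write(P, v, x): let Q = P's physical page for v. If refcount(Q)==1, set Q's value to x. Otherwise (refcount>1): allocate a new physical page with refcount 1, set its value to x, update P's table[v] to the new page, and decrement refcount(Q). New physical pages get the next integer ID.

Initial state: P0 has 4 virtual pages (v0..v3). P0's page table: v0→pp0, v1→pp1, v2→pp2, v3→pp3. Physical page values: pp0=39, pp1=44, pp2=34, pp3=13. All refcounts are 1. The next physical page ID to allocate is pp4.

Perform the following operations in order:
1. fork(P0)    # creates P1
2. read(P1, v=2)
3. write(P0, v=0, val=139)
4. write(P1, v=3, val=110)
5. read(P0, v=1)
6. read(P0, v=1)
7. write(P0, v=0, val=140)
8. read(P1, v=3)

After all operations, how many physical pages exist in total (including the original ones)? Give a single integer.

Op 1: fork(P0) -> P1. 4 ppages; refcounts: pp0:2 pp1:2 pp2:2 pp3:2
Op 2: read(P1, v2) -> 34. No state change.
Op 3: write(P0, v0, 139). refcount(pp0)=2>1 -> COPY to pp4. 5 ppages; refcounts: pp0:1 pp1:2 pp2:2 pp3:2 pp4:1
Op 4: write(P1, v3, 110). refcount(pp3)=2>1 -> COPY to pp5. 6 ppages; refcounts: pp0:1 pp1:2 pp2:2 pp3:1 pp4:1 pp5:1
Op 5: read(P0, v1) -> 44. No state change.
Op 6: read(P0, v1) -> 44. No state change.
Op 7: write(P0, v0, 140). refcount(pp4)=1 -> write in place. 6 ppages; refcounts: pp0:1 pp1:2 pp2:2 pp3:1 pp4:1 pp5:1
Op 8: read(P1, v3) -> 110. No state change.

Answer: 6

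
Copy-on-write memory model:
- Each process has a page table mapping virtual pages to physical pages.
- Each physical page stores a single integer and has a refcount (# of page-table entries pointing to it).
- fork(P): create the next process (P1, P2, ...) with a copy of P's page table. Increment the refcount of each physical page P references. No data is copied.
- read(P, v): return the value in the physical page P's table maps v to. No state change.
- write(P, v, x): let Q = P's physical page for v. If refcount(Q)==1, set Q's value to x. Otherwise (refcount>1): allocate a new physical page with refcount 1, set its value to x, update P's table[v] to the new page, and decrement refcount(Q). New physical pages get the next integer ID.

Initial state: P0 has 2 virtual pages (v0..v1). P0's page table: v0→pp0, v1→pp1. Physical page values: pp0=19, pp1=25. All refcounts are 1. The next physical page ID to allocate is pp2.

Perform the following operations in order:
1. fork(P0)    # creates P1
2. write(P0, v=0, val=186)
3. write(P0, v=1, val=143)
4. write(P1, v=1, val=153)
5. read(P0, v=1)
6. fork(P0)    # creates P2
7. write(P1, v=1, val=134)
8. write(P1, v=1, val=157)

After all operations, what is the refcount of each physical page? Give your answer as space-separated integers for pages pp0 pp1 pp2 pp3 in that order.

Answer: 1 1 2 2

Derivation:
Op 1: fork(P0) -> P1. 2 ppages; refcounts: pp0:2 pp1:2
Op 2: write(P0, v0, 186). refcount(pp0)=2>1 -> COPY to pp2. 3 ppages; refcounts: pp0:1 pp1:2 pp2:1
Op 3: write(P0, v1, 143). refcount(pp1)=2>1 -> COPY to pp3. 4 ppages; refcounts: pp0:1 pp1:1 pp2:1 pp3:1
Op 4: write(P1, v1, 153). refcount(pp1)=1 -> write in place. 4 ppages; refcounts: pp0:1 pp1:1 pp2:1 pp3:1
Op 5: read(P0, v1) -> 143. No state change.
Op 6: fork(P0) -> P2. 4 ppages; refcounts: pp0:1 pp1:1 pp2:2 pp3:2
Op 7: write(P1, v1, 134). refcount(pp1)=1 -> write in place. 4 ppages; refcounts: pp0:1 pp1:1 pp2:2 pp3:2
Op 8: write(P1, v1, 157). refcount(pp1)=1 -> write in place. 4 ppages; refcounts: pp0:1 pp1:1 pp2:2 pp3:2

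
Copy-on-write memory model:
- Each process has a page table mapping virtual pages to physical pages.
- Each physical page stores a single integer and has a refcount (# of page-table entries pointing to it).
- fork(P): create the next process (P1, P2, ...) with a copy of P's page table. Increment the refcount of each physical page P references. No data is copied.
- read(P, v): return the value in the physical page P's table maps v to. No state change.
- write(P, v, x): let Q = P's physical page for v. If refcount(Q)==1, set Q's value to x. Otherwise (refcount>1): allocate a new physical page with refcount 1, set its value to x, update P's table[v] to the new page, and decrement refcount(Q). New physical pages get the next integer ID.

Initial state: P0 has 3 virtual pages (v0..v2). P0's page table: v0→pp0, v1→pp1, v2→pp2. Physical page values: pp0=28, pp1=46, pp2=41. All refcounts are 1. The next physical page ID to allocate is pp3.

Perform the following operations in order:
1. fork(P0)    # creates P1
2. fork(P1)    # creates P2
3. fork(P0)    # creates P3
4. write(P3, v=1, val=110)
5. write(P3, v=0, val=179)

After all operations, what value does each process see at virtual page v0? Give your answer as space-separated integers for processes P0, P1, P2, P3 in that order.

Op 1: fork(P0) -> P1. 3 ppages; refcounts: pp0:2 pp1:2 pp2:2
Op 2: fork(P1) -> P2. 3 ppages; refcounts: pp0:3 pp1:3 pp2:3
Op 3: fork(P0) -> P3. 3 ppages; refcounts: pp0:4 pp1:4 pp2:4
Op 4: write(P3, v1, 110). refcount(pp1)=4>1 -> COPY to pp3. 4 ppages; refcounts: pp0:4 pp1:3 pp2:4 pp3:1
Op 5: write(P3, v0, 179). refcount(pp0)=4>1 -> COPY to pp4. 5 ppages; refcounts: pp0:3 pp1:3 pp2:4 pp3:1 pp4:1
P0: v0 -> pp0 = 28
P1: v0 -> pp0 = 28
P2: v0 -> pp0 = 28
P3: v0 -> pp4 = 179

Answer: 28 28 28 179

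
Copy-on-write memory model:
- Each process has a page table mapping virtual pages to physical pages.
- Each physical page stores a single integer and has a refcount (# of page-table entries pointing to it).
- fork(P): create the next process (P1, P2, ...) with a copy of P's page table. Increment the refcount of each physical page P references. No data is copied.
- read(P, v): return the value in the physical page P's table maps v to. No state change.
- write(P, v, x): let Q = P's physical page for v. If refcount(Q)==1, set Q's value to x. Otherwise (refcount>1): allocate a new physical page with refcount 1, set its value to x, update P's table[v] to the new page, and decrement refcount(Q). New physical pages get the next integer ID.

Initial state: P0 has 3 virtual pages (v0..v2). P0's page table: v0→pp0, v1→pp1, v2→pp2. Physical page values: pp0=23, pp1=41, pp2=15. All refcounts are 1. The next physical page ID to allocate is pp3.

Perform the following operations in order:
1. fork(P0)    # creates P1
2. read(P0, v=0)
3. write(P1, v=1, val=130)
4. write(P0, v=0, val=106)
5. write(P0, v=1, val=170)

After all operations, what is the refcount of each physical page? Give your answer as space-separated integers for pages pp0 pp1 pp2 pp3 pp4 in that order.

Op 1: fork(P0) -> P1. 3 ppages; refcounts: pp0:2 pp1:2 pp2:2
Op 2: read(P0, v0) -> 23. No state change.
Op 3: write(P1, v1, 130). refcount(pp1)=2>1 -> COPY to pp3. 4 ppages; refcounts: pp0:2 pp1:1 pp2:2 pp3:1
Op 4: write(P0, v0, 106). refcount(pp0)=2>1 -> COPY to pp4. 5 ppages; refcounts: pp0:1 pp1:1 pp2:2 pp3:1 pp4:1
Op 5: write(P0, v1, 170). refcount(pp1)=1 -> write in place. 5 ppages; refcounts: pp0:1 pp1:1 pp2:2 pp3:1 pp4:1

Answer: 1 1 2 1 1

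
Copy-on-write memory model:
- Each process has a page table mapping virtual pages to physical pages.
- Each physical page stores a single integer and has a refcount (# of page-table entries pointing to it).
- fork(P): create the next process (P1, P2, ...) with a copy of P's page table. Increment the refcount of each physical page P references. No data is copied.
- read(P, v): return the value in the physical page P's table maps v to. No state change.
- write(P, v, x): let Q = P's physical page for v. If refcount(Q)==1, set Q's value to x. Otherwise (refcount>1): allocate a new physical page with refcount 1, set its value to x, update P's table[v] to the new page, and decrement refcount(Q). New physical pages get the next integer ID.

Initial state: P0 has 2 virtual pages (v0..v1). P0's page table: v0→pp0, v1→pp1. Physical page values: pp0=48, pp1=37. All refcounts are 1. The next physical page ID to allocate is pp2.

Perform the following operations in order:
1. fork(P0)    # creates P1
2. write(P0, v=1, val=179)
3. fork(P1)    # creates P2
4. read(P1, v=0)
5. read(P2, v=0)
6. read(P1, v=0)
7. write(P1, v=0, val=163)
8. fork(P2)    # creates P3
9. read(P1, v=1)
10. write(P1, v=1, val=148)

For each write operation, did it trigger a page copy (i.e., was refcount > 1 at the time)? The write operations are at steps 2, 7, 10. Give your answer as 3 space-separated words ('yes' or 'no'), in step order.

Op 1: fork(P0) -> P1. 2 ppages; refcounts: pp0:2 pp1:2
Op 2: write(P0, v1, 179). refcount(pp1)=2>1 -> COPY to pp2. 3 ppages; refcounts: pp0:2 pp1:1 pp2:1
Op 3: fork(P1) -> P2. 3 ppages; refcounts: pp0:3 pp1:2 pp2:1
Op 4: read(P1, v0) -> 48. No state change.
Op 5: read(P2, v0) -> 48. No state change.
Op 6: read(P1, v0) -> 48. No state change.
Op 7: write(P1, v0, 163). refcount(pp0)=3>1 -> COPY to pp3. 4 ppages; refcounts: pp0:2 pp1:2 pp2:1 pp3:1
Op 8: fork(P2) -> P3. 4 ppages; refcounts: pp0:3 pp1:3 pp2:1 pp3:1
Op 9: read(P1, v1) -> 37. No state change.
Op 10: write(P1, v1, 148). refcount(pp1)=3>1 -> COPY to pp4. 5 ppages; refcounts: pp0:3 pp1:2 pp2:1 pp3:1 pp4:1

yes yes yes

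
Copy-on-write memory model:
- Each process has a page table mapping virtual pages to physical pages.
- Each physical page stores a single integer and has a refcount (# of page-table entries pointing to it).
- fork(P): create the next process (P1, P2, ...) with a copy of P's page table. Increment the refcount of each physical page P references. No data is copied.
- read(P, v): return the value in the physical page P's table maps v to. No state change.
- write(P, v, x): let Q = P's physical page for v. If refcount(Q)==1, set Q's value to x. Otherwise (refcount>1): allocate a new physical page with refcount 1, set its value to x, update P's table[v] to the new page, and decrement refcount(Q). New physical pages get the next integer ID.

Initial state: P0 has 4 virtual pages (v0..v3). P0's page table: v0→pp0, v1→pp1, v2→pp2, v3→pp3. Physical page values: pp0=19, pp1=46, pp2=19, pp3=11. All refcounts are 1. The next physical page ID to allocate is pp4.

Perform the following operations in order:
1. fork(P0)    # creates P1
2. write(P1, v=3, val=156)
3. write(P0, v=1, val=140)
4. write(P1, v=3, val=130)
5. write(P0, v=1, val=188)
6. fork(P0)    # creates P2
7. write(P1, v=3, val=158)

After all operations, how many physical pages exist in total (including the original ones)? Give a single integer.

Answer: 6

Derivation:
Op 1: fork(P0) -> P1. 4 ppages; refcounts: pp0:2 pp1:2 pp2:2 pp3:2
Op 2: write(P1, v3, 156). refcount(pp3)=2>1 -> COPY to pp4. 5 ppages; refcounts: pp0:2 pp1:2 pp2:2 pp3:1 pp4:1
Op 3: write(P0, v1, 140). refcount(pp1)=2>1 -> COPY to pp5. 6 ppages; refcounts: pp0:2 pp1:1 pp2:2 pp3:1 pp4:1 pp5:1
Op 4: write(P1, v3, 130). refcount(pp4)=1 -> write in place. 6 ppages; refcounts: pp0:2 pp1:1 pp2:2 pp3:1 pp4:1 pp5:1
Op 5: write(P0, v1, 188). refcount(pp5)=1 -> write in place. 6 ppages; refcounts: pp0:2 pp1:1 pp2:2 pp3:1 pp4:1 pp5:1
Op 6: fork(P0) -> P2. 6 ppages; refcounts: pp0:3 pp1:1 pp2:3 pp3:2 pp4:1 pp5:2
Op 7: write(P1, v3, 158). refcount(pp4)=1 -> write in place. 6 ppages; refcounts: pp0:3 pp1:1 pp2:3 pp3:2 pp4:1 pp5:2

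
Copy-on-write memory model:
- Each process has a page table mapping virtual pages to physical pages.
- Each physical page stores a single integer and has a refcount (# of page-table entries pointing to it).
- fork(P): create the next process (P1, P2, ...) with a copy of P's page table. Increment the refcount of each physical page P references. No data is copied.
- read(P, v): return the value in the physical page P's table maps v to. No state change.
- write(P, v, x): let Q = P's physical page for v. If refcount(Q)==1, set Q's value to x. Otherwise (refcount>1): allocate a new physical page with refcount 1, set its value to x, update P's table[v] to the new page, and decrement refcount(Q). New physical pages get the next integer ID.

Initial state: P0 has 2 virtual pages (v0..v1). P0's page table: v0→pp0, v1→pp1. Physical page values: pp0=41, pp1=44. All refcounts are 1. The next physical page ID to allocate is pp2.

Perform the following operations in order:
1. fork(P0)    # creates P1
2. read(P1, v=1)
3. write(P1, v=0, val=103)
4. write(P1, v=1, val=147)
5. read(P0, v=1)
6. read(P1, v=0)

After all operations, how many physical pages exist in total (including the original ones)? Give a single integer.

Answer: 4

Derivation:
Op 1: fork(P0) -> P1. 2 ppages; refcounts: pp0:2 pp1:2
Op 2: read(P1, v1) -> 44. No state change.
Op 3: write(P1, v0, 103). refcount(pp0)=2>1 -> COPY to pp2. 3 ppages; refcounts: pp0:1 pp1:2 pp2:1
Op 4: write(P1, v1, 147). refcount(pp1)=2>1 -> COPY to pp3. 4 ppages; refcounts: pp0:1 pp1:1 pp2:1 pp3:1
Op 5: read(P0, v1) -> 44. No state change.
Op 6: read(P1, v0) -> 103. No state change.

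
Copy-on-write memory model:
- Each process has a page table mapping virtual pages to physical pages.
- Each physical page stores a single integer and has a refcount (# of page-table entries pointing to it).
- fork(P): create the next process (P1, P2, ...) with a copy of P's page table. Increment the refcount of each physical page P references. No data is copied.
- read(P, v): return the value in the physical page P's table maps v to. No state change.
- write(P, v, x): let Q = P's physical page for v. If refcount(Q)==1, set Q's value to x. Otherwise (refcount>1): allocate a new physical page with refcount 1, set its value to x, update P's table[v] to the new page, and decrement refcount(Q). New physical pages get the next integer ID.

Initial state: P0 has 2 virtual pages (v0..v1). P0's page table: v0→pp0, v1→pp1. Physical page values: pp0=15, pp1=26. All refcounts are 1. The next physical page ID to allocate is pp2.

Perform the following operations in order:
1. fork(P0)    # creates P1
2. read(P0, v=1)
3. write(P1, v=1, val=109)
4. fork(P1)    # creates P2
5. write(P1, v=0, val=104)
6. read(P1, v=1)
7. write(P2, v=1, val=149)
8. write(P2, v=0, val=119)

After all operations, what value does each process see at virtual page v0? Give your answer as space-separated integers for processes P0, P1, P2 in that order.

Answer: 15 104 119

Derivation:
Op 1: fork(P0) -> P1. 2 ppages; refcounts: pp0:2 pp1:2
Op 2: read(P0, v1) -> 26. No state change.
Op 3: write(P1, v1, 109). refcount(pp1)=2>1 -> COPY to pp2. 3 ppages; refcounts: pp0:2 pp1:1 pp2:1
Op 4: fork(P1) -> P2. 3 ppages; refcounts: pp0:3 pp1:1 pp2:2
Op 5: write(P1, v0, 104). refcount(pp0)=3>1 -> COPY to pp3. 4 ppages; refcounts: pp0:2 pp1:1 pp2:2 pp3:1
Op 6: read(P1, v1) -> 109. No state change.
Op 7: write(P2, v1, 149). refcount(pp2)=2>1 -> COPY to pp4. 5 ppages; refcounts: pp0:2 pp1:1 pp2:1 pp3:1 pp4:1
Op 8: write(P2, v0, 119). refcount(pp0)=2>1 -> COPY to pp5. 6 ppages; refcounts: pp0:1 pp1:1 pp2:1 pp3:1 pp4:1 pp5:1
P0: v0 -> pp0 = 15
P1: v0 -> pp3 = 104
P2: v0 -> pp5 = 119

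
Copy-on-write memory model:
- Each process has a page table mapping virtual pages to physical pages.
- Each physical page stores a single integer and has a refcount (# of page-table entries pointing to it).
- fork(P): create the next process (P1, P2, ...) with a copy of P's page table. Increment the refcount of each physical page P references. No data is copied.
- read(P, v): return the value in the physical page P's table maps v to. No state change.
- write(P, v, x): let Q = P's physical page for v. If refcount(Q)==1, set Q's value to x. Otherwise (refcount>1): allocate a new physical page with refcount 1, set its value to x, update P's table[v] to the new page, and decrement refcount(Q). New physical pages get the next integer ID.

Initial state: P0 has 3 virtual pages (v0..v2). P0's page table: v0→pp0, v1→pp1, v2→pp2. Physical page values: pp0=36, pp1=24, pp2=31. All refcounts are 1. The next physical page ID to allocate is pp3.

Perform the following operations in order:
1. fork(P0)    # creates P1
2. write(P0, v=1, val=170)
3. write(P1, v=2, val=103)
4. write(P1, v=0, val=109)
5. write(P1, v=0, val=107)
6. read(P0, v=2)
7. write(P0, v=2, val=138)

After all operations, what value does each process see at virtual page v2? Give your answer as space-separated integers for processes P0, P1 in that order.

Answer: 138 103

Derivation:
Op 1: fork(P0) -> P1. 3 ppages; refcounts: pp0:2 pp1:2 pp2:2
Op 2: write(P0, v1, 170). refcount(pp1)=2>1 -> COPY to pp3. 4 ppages; refcounts: pp0:2 pp1:1 pp2:2 pp3:1
Op 3: write(P1, v2, 103). refcount(pp2)=2>1 -> COPY to pp4. 5 ppages; refcounts: pp0:2 pp1:1 pp2:1 pp3:1 pp4:1
Op 4: write(P1, v0, 109). refcount(pp0)=2>1 -> COPY to pp5. 6 ppages; refcounts: pp0:1 pp1:1 pp2:1 pp3:1 pp4:1 pp5:1
Op 5: write(P1, v0, 107). refcount(pp5)=1 -> write in place. 6 ppages; refcounts: pp0:1 pp1:1 pp2:1 pp3:1 pp4:1 pp5:1
Op 6: read(P0, v2) -> 31. No state change.
Op 7: write(P0, v2, 138). refcount(pp2)=1 -> write in place. 6 ppages; refcounts: pp0:1 pp1:1 pp2:1 pp3:1 pp4:1 pp5:1
P0: v2 -> pp2 = 138
P1: v2 -> pp4 = 103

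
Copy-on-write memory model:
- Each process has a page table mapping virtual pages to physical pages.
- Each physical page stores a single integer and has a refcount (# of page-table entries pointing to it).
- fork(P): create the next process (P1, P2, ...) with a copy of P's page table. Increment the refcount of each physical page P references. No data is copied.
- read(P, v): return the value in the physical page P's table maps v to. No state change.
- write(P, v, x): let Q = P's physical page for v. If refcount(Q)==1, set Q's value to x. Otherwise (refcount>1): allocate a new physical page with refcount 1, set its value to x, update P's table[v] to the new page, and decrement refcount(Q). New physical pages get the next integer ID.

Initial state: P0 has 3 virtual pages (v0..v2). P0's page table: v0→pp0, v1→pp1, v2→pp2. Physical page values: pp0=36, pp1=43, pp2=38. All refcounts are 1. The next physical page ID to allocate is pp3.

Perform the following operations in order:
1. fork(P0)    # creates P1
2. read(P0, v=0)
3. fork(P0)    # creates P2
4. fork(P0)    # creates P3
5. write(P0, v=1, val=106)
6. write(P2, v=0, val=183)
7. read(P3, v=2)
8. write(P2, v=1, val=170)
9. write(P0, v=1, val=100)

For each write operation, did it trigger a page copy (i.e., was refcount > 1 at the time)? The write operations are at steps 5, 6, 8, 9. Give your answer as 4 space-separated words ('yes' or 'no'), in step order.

Op 1: fork(P0) -> P1. 3 ppages; refcounts: pp0:2 pp1:2 pp2:2
Op 2: read(P0, v0) -> 36. No state change.
Op 3: fork(P0) -> P2. 3 ppages; refcounts: pp0:3 pp1:3 pp2:3
Op 4: fork(P0) -> P3. 3 ppages; refcounts: pp0:4 pp1:4 pp2:4
Op 5: write(P0, v1, 106). refcount(pp1)=4>1 -> COPY to pp3. 4 ppages; refcounts: pp0:4 pp1:3 pp2:4 pp3:1
Op 6: write(P2, v0, 183). refcount(pp0)=4>1 -> COPY to pp4. 5 ppages; refcounts: pp0:3 pp1:3 pp2:4 pp3:1 pp4:1
Op 7: read(P3, v2) -> 38. No state change.
Op 8: write(P2, v1, 170). refcount(pp1)=3>1 -> COPY to pp5. 6 ppages; refcounts: pp0:3 pp1:2 pp2:4 pp3:1 pp4:1 pp5:1
Op 9: write(P0, v1, 100). refcount(pp3)=1 -> write in place. 6 ppages; refcounts: pp0:3 pp1:2 pp2:4 pp3:1 pp4:1 pp5:1

yes yes yes no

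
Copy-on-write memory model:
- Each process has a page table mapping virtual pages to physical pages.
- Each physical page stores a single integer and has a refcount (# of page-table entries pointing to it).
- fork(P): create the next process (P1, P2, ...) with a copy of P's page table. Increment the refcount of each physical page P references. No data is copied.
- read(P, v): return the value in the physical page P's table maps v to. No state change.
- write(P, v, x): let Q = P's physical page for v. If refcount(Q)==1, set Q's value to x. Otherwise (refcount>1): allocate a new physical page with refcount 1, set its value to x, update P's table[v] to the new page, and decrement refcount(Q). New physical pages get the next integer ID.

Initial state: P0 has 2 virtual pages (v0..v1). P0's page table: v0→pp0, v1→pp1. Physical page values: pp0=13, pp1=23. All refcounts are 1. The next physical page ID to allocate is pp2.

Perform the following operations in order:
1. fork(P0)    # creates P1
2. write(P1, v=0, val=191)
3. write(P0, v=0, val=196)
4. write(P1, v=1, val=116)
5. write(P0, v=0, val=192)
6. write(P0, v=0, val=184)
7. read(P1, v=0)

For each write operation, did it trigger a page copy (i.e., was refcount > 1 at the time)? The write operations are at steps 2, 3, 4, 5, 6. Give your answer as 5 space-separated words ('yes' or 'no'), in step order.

Op 1: fork(P0) -> P1. 2 ppages; refcounts: pp0:2 pp1:2
Op 2: write(P1, v0, 191). refcount(pp0)=2>1 -> COPY to pp2. 3 ppages; refcounts: pp0:1 pp1:2 pp2:1
Op 3: write(P0, v0, 196). refcount(pp0)=1 -> write in place. 3 ppages; refcounts: pp0:1 pp1:2 pp2:1
Op 4: write(P1, v1, 116). refcount(pp1)=2>1 -> COPY to pp3. 4 ppages; refcounts: pp0:1 pp1:1 pp2:1 pp3:1
Op 5: write(P0, v0, 192). refcount(pp0)=1 -> write in place. 4 ppages; refcounts: pp0:1 pp1:1 pp2:1 pp3:1
Op 6: write(P0, v0, 184). refcount(pp0)=1 -> write in place. 4 ppages; refcounts: pp0:1 pp1:1 pp2:1 pp3:1
Op 7: read(P1, v0) -> 191. No state change.

yes no yes no no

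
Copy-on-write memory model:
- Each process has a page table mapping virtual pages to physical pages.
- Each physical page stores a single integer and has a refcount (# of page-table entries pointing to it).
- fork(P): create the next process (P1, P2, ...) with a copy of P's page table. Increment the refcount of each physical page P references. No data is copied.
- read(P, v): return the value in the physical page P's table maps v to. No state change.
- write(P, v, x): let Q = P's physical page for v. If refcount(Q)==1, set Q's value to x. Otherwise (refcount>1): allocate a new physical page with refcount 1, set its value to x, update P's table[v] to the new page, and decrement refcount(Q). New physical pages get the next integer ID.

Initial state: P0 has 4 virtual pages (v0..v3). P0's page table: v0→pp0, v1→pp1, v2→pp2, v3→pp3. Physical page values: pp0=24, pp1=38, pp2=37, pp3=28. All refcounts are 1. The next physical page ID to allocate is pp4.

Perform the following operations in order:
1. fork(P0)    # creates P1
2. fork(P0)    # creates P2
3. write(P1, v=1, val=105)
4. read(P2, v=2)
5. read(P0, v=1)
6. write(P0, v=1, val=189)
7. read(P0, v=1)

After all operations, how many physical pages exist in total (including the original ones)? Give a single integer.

Answer: 6

Derivation:
Op 1: fork(P0) -> P1. 4 ppages; refcounts: pp0:2 pp1:2 pp2:2 pp3:2
Op 2: fork(P0) -> P2. 4 ppages; refcounts: pp0:3 pp1:3 pp2:3 pp3:3
Op 3: write(P1, v1, 105). refcount(pp1)=3>1 -> COPY to pp4. 5 ppages; refcounts: pp0:3 pp1:2 pp2:3 pp3:3 pp4:1
Op 4: read(P2, v2) -> 37. No state change.
Op 5: read(P0, v1) -> 38. No state change.
Op 6: write(P0, v1, 189). refcount(pp1)=2>1 -> COPY to pp5. 6 ppages; refcounts: pp0:3 pp1:1 pp2:3 pp3:3 pp4:1 pp5:1
Op 7: read(P0, v1) -> 189. No state change.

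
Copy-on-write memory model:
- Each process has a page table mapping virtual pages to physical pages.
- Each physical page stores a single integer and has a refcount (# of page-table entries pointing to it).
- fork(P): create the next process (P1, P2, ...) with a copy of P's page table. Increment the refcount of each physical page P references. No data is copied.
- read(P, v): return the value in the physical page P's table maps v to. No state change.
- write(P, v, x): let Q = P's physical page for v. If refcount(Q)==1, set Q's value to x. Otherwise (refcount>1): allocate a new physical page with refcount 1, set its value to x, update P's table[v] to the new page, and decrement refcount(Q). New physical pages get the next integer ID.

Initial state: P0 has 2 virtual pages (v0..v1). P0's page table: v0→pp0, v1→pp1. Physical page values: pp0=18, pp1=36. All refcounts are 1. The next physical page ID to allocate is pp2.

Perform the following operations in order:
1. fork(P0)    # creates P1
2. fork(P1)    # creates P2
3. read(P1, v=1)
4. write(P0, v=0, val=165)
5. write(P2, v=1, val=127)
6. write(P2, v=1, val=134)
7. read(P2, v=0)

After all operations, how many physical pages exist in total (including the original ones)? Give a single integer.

Answer: 4

Derivation:
Op 1: fork(P0) -> P1. 2 ppages; refcounts: pp0:2 pp1:2
Op 2: fork(P1) -> P2. 2 ppages; refcounts: pp0:3 pp1:3
Op 3: read(P1, v1) -> 36. No state change.
Op 4: write(P0, v0, 165). refcount(pp0)=3>1 -> COPY to pp2. 3 ppages; refcounts: pp0:2 pp1:3 pp2:1
Op 5: write(P2, v1, 127). refcount(pp1)=3>1 -> COPY to pp3. 4 ppages; refcounts: pp0:2 pp1:2 pp2:1 pp3:1
Op 6: write(P2, v1, 134). refcount(pp3)=1 -> write in place. 4 ppages; refcounts: pp0:2 pp1:2 pp2:1 pp3:1
Op 7: read(P2, v0) -> 18. No state change.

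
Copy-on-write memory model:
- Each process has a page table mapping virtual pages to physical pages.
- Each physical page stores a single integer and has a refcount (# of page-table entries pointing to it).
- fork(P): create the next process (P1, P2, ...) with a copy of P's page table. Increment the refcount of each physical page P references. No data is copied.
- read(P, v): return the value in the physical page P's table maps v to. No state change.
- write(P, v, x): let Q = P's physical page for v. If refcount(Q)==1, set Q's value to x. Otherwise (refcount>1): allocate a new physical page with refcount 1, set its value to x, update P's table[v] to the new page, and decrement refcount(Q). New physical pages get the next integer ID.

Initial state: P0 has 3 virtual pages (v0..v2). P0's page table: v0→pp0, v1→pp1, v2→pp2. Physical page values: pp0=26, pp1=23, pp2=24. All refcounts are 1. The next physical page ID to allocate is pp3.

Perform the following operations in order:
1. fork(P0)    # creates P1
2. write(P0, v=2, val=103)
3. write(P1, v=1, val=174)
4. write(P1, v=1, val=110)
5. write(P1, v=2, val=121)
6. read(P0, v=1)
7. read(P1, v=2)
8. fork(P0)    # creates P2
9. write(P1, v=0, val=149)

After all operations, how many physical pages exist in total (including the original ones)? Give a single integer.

Answer: 6

Derivation:
Op 1: fork(P0) -> P1. 3 ppages; refcounts: pp0:2 pp1:2 pp2:2
Op 2: write(P0, v2, 103). refcount(pp2)=2>1 -> COPY to pp3. 4 ppages; refcounts: pp0:2 pp1:2 pp2:1 pp3:1
Op 3: write(P1, v1, 174). refcount(pp1)=2>1 -> COPY to pp4. 5 ppages; refcounts: pp0:2 pp1:1 pp2:1 pp3:1 pp4:1
Op 4: write(P1, v1, 110). refcount(pp4)=1 -> write in place. 5 ppages; refcounts: pp0:2 pp1:1 pp2:1 pp3:1 pp4:1
Op 5: write(P1, v2, 121). refcount(pp2)=1 -> write in place. 5 ppages; refcounts: pp0:2 pp1:1 pp2:1 pp3:1 pp4:1
Op 6: read(P0, v1) -> 23. No state change.
Op 7: read(P1, v2) -> 121. No state change.
Op 8: fork(P0) -> P2. 5 ppages; refcounts: pp0:3 pp1:2 pp2:1 pp3:2 pp4:1
Op 9: write(P1, v0, 149). refcount(pp0)=3>1 -> COPY to pp5. 6 ppages; refcounts: pp0:2 pp1:2 pp2:1 pp3:2 pp4:1 pp5:1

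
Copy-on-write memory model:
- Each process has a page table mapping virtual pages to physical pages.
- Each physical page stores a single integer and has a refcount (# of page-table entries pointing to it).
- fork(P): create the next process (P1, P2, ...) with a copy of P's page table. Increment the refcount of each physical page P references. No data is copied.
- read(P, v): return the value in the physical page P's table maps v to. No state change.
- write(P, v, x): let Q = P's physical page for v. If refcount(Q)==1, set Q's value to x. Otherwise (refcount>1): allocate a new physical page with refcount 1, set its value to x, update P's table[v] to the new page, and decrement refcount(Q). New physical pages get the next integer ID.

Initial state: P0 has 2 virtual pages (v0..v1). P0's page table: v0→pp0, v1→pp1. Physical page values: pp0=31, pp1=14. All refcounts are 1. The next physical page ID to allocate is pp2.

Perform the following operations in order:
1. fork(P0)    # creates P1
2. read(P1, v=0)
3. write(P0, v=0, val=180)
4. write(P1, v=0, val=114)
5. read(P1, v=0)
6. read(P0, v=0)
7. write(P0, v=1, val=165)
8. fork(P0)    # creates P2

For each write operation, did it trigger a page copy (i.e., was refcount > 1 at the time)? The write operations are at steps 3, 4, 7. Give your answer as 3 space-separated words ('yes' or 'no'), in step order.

Op 1: fork(P0) -> P1. 2 ppages; refcounts: pp0:2 pp1:2
Op 2: read(P1, v0) -> 31. No state change.
Op 3: write(P0, v0, 180). refcount(pp0)=2>1 -> COPY to pp2. 3 ppages; refcounts: pp0:1 pp1:2 pp2:1
Op 4: write(P1, v0, 114). refcount(pp0)=1 -> write in place. 3 ppages; refcounts: pp0:1 pp1:2 pp2:1
Op 5: read(P1, v0) -> 114. No state change.
Op 6: read(P0, v0) -> 180. No state change.
Op 7: write(P0, v1, 165). refcount(pp1)=2>1 -> COPY to pp3. 4 ppages; refcounts: pp0:1 pp1:1 pp2:1 pp3:1
Op 8: fork(P0) -> P2. 4 ppages; refcounts: pp0:1 pp1:1 pp2:2 pp3:2

yes no yes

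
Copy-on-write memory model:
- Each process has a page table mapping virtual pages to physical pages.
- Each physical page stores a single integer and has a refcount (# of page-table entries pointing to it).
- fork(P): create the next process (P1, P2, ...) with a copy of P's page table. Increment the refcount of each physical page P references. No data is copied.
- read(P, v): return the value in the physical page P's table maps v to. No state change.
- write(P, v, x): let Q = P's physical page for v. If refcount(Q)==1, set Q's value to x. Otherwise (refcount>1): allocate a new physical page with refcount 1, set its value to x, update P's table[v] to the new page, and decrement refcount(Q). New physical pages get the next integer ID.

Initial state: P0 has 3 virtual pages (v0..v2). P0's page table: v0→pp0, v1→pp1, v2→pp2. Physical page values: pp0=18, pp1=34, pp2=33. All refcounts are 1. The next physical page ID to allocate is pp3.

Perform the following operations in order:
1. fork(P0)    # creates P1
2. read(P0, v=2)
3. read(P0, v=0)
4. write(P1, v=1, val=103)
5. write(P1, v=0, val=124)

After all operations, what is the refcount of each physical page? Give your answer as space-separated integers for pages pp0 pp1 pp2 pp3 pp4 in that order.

Op 1: fork(P0) -> P1. 3 ppages; refcounts: pp0:2 pp1:2 pp2:2
Op 2: read(P0, v2) -> 33. No state change.
Op 3: read(P0, v0) -> 18. No state change.
Op 4: write(P1, v1, 103). refcount(pp1)=2>1 -> COPY to pp3. 4 ppages; refcounts: pp0:2 pp1:1 pp2:2 pp3:1
Op 5: write(P1, v0, 124). refcount(pp0)=2>1 -> COPY to pp4. 5 ppages; refcounts: pp0:1 pp1:1 pp2:2 pp3:1 pp4:1

Answer: 1 1 2 1 1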